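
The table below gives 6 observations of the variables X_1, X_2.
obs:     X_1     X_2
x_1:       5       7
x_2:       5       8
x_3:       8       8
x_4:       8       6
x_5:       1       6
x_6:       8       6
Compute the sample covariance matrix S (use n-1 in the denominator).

Step 1 — column means:
  mean(X_1) = (5 + 5 + 8 + 8 + 1 + 8) / 6 = 35/6 = 5.8333
  mean(X_2) = (7 + 8 + 8 + 6 + 6 + 6) / 6 = 41/6 = 6.8333

Step 2 — sample covariance S[i,j] = (1/(n-1)) · Σ_k (x_{k,i} - mean_i) · (x_{k,j} - mean_j), with n-1 = 5.
  S[X_1,X_1] = ((-0.8333)·(-0.8333) + (-0.8333)·(-0.8333) + (2.1667)·(2.1667) + (2.1667)·(2.1667) + (-4.8333)·(-4.8333) + (2.1667)·(2.1667)) / 5 = 38.8333/5 = 7.7667
  S[X_1,X_2] = ((-0.8333)·(0.1667) + (-0.8333)·(1.1667) + (2.1667)·(1.1667) + (2.1667)·(-0.8333) + (-4.8333)·(-0.8333) + (2.1667)·(-0.8333)) / 5 = 1.8333/5 = 0.3667
  S[X_2,X_2] = ((0.1667)·(0.1667) + (1.1667)·(1.1667) + (1.1667)·(1.1667) + (-0.8333)·(-0.8333) + (-0.8333)·(-0.8333) + (-0.8333)·(-0.8333)) / 5 = 4.8333/5 = 0.9667

S is symmetric (S[j,i] = S[i,j]). Assembling:

S = [[7.7667, 0.3667],
 [0.3667, 0.9667]]


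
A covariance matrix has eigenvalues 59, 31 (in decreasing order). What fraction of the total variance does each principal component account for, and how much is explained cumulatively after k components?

Step 1 — total variance = trace(Sigma) = Σ λ_i = 59 + 31 = 90.

Step 2 — fraction explained by component i = λ_i / Σ λ:
  PC1: 59/90 = 0.6556
  PC2: 31/90 = 0.3444

Step 3 — cumulative fraction after k components = (λ_1 + ... + λ_k) / Σ λ:
  k = 1: 59/90 = 0.6556
  k = 2: (59 + 31)/90 = 90/90 = 1

Summary (fraction, with percent):

explained: PC1 0.6556 (65.56%), PC2 0.3444 (34.44%);  cumulative: 0.6556, 1


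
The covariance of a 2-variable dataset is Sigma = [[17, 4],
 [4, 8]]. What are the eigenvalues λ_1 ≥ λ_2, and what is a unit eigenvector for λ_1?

Step 1 — characteristic polynomial of 2×2 Sigma:
  det(Sigma - λI) = λ² - trace · λ + det = 0.
  trace = 17 + 8 = 25, det = 17·8 - (4)² = 120.
Step 2 — discriminant:
  Δ = trace² - 4·det = 625 - 480 = 145.
Step 3 — eigenvalues:
  λ = (trace ± √Δ)/2 = (25 ± 12.0416)/2,
  λ_1 = 18.5208,  λ_2 = 6.4792.

Step 4 — unit eigenvector for λ_1: solve (Sigma - λ_1 I)v = 0. First row:
  (17 - 18.5208)·v_x + (4)·v_y = 0, i.e. (-1.5208)·v_x + (4)·v_y = 0,
  so v ∝ (b, λ_1 - a) = (4, 1.5208) = u.
  ||u|| = √((4)² + (1.5208)²) = √(18.3128) ≈ 4.2793,
  v_1 = u/||u|| ≈ (0.9347, 0.3554) (||v_1|| = 1).

λ_1 = 18.5208,  λ_2 = 6.4792;  v_1 ≈ (0.9347, 0.3554)


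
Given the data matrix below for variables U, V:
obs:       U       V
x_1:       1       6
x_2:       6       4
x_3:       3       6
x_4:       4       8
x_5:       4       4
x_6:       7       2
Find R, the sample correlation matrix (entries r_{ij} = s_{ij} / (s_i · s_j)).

Step 1 — column means:
  mean(U) = (1 + 6 + 3 + 4 + 4 + 7) / 6 = 25/6 = 4.1667
  mean(V) = (6 + 4 + 6 + 8 + 4 + 2) / 6 = 30/6 = 5

Step 2 — sample variances and covariances s[i,j] = (1/(n-1)) · Σ_k (x_{k,i} - mean_i) · (x_{k,j} - mean_j), with n-1 = 5:
  s[U,U] = ((-3.1667)·(-3.1667) + (1.8333)·(1.8333) + (-1.1667)·(-1.1667) + (-0.1667)·(-0.1667) + (-0.1667)·(-0.1667) + (2.8333)·(2.8333)) / 5 = 22.8333/5 = 4.5667
  s[U,V] = ((-3.1667)·(1) + (1.8333)·(-1) + (-1.1667)·(1) + (-0.1667)·(3) + (-0.1667)·(-1) + (2.8333)·(-3)) / 5 = -15/5 = -3
  s[V,V] = ((1)·(1) + (-1)·(-1) + (1)·(1) + (3)·(3) + (-1)·(-1) + (-3)·(-3)) / 5 = 22/5 = 4.4
  Sample standard deviations s_i = √(s[i,i]):
  s(U) = √(4.5667) = 2.137
  s(V) = √(4.4) = 2.0976

Step 3 — r_{ij} = s_{ij} / (s_i · s_j):
  r[U,U] = 1 (diagonal).
  r[U,V] = -3 / (2.137 · 2.0976) = -3 / 4.4826 = -0.6693
  r[V,V] = 1 (diagonal).

R is symmetric with unit diagonal. Assembling:

R = [[1, -0.6693],
 [-0.6693, 1]]


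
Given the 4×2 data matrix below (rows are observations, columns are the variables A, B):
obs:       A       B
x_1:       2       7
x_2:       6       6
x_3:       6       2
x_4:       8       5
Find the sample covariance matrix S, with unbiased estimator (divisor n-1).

Step 1 — column means:
  mean(A) = (2 + 6 + 6 + 8) / 4 = 22/4 = 5.5
  mean(B) = (7 + 6 + 2 + 5) / 4 = 20/4 = 5

Step 2 — sample covariance S[i,j] = (1/(n-1)) · Σ_k (x_{k,i} - mean_i) · (x_{k,j} - mean_j), with n-1 = 3.
  S[A,A] = ((-3.5)·(-3.5) + (0.5)·(0.5) + (0.5)·(0.5) + (2.5)·(2.5)) / 3 = 19/3 = 6.3333
  S[A,B] = ((-3.5)·(2) + (0.5)·(1) + (0.5)·(-3) + (2.5)·(0)) / 3 = -8/3 = -2.6667
  S[B,B] = ((2)·(2) + (1)·(1) + (-3)·(-3) + (0)·(0)) / 3 = 14/3 = 4.6667

S is symmetric (S[j,i] = S[i,j]). Assembling:

S = [[6.3333, -2.6667],
 [-2.6667, 4.6667]]


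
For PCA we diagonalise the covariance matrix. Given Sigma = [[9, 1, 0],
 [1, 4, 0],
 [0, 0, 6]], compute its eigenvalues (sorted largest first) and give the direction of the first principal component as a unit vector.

Step 1 — characteristic polynomial p(λ) = det(λI - Sigma) = λ³ - tr·λ² + c_1·λ - det, where tr = trace, c_1 = sum of the principal 2×2 minors, det = det(Sigma):
  tr = 9 + 4 + 6 = 19,
  c_1 = (9·4 - (1)²) + (9·6 - (0)²) + (4·6 - (0)²) = 35 + 54 + 24 = 113,
  det = 9·(4·6 - (0)²) - (1)·((1)·6 - (0)·(0)) + (0)·((1)·(0) - 4·(0)) = 9·(24) - (1)·(6) + (0)·(0) = 210.
  So p(λ) = λ³ - 19λ² + 113λ - 210.
Step 2 — look for an integer root (rational root theorem: any rational root is an integer divisor of 210). Testing λ = 6:
  p(6) = 216 - 684 + 678 - 210 = 0  ✓
  Dividing out (λ - 6): p(λ) = (λ - 6)(λ² - 13λ + 35).
Step 3 — remaining eigenvalues from the quadratic λ² - 13λ + 35 = 0:
  Δ = 13² - 4·35 = 169 - 140 = 29,  λ = (13 ± √29)/2 = (13 ± 5.3852)/2 ≈ 9.1926 or 3.8074.
  Sorted: λ_1 = 9.1926,  λ_2 = 6,  λ_3 = 3.8074  (check: sum = 19 = tr ✓).

Step 4 — unit eigenvector for λ_1 ≈ 9.1926: v spans the null space of (Sigma - λ_1 I), whose rows are
  r_1 = (-0.1926, 1, 0),  r_2 = (1, -5.1926, 0),  r_3 = (0, 0, -3.1926).
  v is orthogonal to every row, so take v ∝ r_1 × r_3 = ((1)·(-3.1926) - (0)·(0), (0)·(0) - (-0.1926)·(-3.1926), (-0.1926)·(0) - (1)·(0)) ≈ (-3.1926, -0.6148, 0).
  Rescale (multiply by -1 so the first nonzero entry is positive): u = (3.1926, 0.6148, 0).
  ||u|| = √((3.1926)² + (0.6148)² + (0)²) = √(10.5706) ≈ 3.2512,  v_1 = u/||u|| ≈ (0.982, 0.1891, 0) (||v_1|| = 1).

λ_1 = 9.1926,  λ_2 = 6,  λ_3 = 3.8074;  v_1 ≈ (0.982, 0.1891, 0)


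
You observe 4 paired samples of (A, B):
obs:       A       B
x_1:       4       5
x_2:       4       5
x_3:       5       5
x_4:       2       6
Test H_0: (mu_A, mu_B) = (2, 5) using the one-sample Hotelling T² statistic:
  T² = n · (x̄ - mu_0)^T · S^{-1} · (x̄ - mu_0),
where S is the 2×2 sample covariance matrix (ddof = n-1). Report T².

Step 1 — sample mean vector:
  mean(A) = (4 + 4 + 5 + 2) / 4 = 15/4 = 3.75
  mean(B) = (5 + 5 + 5 + 6) / 4 = 21/4 = 5.25
  x̄ = (3.75, 5.25),  deviation x̄ - mu_0 = (3.75, 5.25) - (2, 5) = (1.75, 0.25).

Step 2 — sample covariance matrix, S[i,j] = (1/(n-1)) · Σ_k (x_{k,i} - mean_i) · (x_{k,j} - mean_j), divisor n-1 = 3:
  S[A,A] = ((0.25)·(0.25) + (0.25)·(0.25) + (1.25)·(1.25) + (-1.75)·(-1.75)) / 3 = 4.75/3 = 1.5833
  S[A,B] = ((0.25)·(-0.25) + (0.25)·(-0.25) + (1.25)·(-0.25) + (-1.75)·(0.75)) / 3 = -1.75/3 = -0.5833
  S[B,B] = ((-0.25)·(-0.25) + (-0.25)·(-0.25) + (-0.25)·(-0.25) + (0.75)·(0.75)) / 3 = 0.75/3 = 0.25
  S = [[1.5833, -0.5833],
 [-0.5833, 0.25]].

Step 3 — invert S. det(S) = 1.5833·0.25 - (-0.5833)² = 0.0556.
  S^{-1} = (1/det) · [[d, -b], [-b, a]] = [[4.5, 10.5],
 [10.5, 28.5]].

Step 4 — quadratic form (x̄ - mu_0)^T · S^{-1} · (x̄ - mu_0):
  S^{-1} · (x̄ - mu_0) = (10.5, 25.5),
  (x̄ - mu_0)^T · [...] = (1.75)·(10.5) + (0.25)·(25.5) = 24.75.

Step 5 — scale by n: T² = 4 · 24.75 = 99.

T² ≈ 99


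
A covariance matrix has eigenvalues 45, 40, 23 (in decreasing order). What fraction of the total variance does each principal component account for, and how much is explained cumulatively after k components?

Step 1 — total variance = trace(Sigma) = Σ λ_i = 45 + 40 + 23 = 108.

Step 2 — fraction explained by component i = λ_i / Σ λ:
  PC1: 45/108 = 0.4167
  PC2: 40/108 = 0.3704
  PC3: 23/108 = 0.213

Step 3 — cumulative fraction after k components = (λ_1 + ... + λ_k) / Σ λ:
  k = 1: 45/108 = 0.4167
  k = 2: (45 + 40)/108 = 85/108 = 0.787
  k = 3: (45 + 40 + 23)/108 = 108/108 = 1

Summary (fraction, with percent):

explained: PC1 0.4167 (41.67%), PC2 0.3704 (37.04%), PC3 0.213 (21.3%);  cumulative: 0.4167, 0.787, 1


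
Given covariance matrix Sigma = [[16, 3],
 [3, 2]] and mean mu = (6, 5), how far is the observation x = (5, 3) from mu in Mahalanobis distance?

Step 1 — centre the observation: (x - mu) = (-1, -2).

Step 2 — invert Sigma. det(Sigma) = 16·2 - (3)² = 23.
  Sigma^{-1} = (1/det) · [[d, -b], [-b, a]] = [[0.087, -0.1304],
 [-0.1304, 0.6957]].

Step 3 — form the quadratic (x - mu)^T · Sigma^{-1} · (x - mu):
  Sigma^{-1} · (x - mu) = (0.1739, -1.2609).
  (x - mu)^T · [Sigma^{-1} · (x - mu)] = (-1)·(0.1739) + (-2)·(-1.2609) = 2.3478.

Step 4 — take square root: d = √(2.3478) ≈ 1.5323.

d(x, mu) = √(2.3478) ≈ 1.5323


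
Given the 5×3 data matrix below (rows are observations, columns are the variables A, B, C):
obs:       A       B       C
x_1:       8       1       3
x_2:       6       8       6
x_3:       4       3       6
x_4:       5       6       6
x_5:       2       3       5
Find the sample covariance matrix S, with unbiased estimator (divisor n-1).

Step 1 — column means:
  mean(A) = (8 + 6 + 4 + 5 + 2) / 5 = 25/5 = 5
  mean(B) = (1 + 8 + 3 + 6 + 3) / 5 = 21/5 = 4.2
  mean(C) = (3 + 6 + 6 + 6 + 5) / 5 = 26/5 = 5.2

Step 2 — sample covariance S[i,j] = (1/(n-1)) · Σ_k (x_{k,i} - mean_i) · (x_{k,j} - mean_j), with n-1 = 4.
  S[A,A] = ((3)·(3) + (1)·(1) + (-1)·(-1) + (0)·(0) + (-3)·(-3)) / 4 = 20/4 = 5
  S[A,B] = ((3)·(-3.2) + (1)·(3.8) + (-1)·(-1.2) + (0)·(1.8) + (-3)·(-1.2)) / 4 = -1/4 = -0.25
  S[A,C] = ((3)·(-2.2) + (1)·(0.8) + (-1)·(0.8) + (0)·(0.8) + (-3)·(-0.2)) / 4 = -6/4 = -1.5
  S[B,B] = ((-3.2)·(-3.2) + (3.8)·(3.8) + (-1.2)·(-1.2) + (1.8)·(1.8) + (-1.2)·(-1.2)) / 4 = 30.8/4 = 7.7
  S[B,C] = ((-3.2)·(-2.2) + (3.8)·(0.8) + (-1.2)·(0.8) + (1.8)·(0.8) + (-1.2)·(-0.2)) / 4 = 10.8/4 = 2.7
  S[C,C] = ((-2.2)·(-2.2) + (0.8)·(0.8) + (0.8)·(0.8) + (0.8)·(0.8) + (-0.2)·(-0.2)) / 4 = 6.8/4 = 1.7

S is symmetric (S[j,i] = S[i,j]). Assembling:

S = [[5, -0.25, -1.5],
 [-0.25, 7.7, 2.7],
 [-1.5, 2.7, 1.7]]


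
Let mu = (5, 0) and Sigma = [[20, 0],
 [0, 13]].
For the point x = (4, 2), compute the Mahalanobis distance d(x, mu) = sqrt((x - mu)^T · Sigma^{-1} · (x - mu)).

Step 1 — centre the observation: (x - mu) = (-1, 2).

Step 2 — invert Sigma. det(Sigma) = 20·13 - (0)² = 260.
  Sigma^{-1} = (1/det) · [[d, -b], [-b, a]] = [[0.05, 0],
 [0, 0.0769]].

Step 3 — form the quadratic (x - mu)^T · Sigma^{-1} · (x - mu):
  Sigma^{-1} · (x - mu) = (-0.05, 0.1538).
  (x - mu)^T · [Sigma^{-1} · (x - mu)] = (-1)·(-0.05) + (2)·(0.1538) = 0.3577.

Step 4 — take square root: d = √(0.3577) ≈ 0.5981.

d(x, mu) = √(0.3577) ≈ 0.5981


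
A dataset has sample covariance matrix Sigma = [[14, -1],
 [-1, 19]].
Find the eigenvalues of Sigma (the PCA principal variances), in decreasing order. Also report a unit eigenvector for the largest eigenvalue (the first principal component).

Step 1 — characteristic polynomial of 2×2 Sigma:
  det(Sigma - λI) = λ² - trace · λ + det = 0.
  trace = 14 + 19 = 33, det = 14·19 - (-1)² = 265.
Step 2 — discriminant:
  Δ = trace² - 4·det = 1089 - 1060 = 29.
Step 3 — eigenvalues:
  λ = (trace ± √Δ)/2 = (33 ± 5.3852)/2,
  λ_1 = 19.1926,  λ_2 = 13.8074.

Step 4 — unit eigenvector for λ_1: solve (Sigma - λ_1 I)v = 0. First row:
  (14 - 19.1926)·v_x + (-1)·v_y = 0, i.e. (-5.1926)·v_x + (-1)·v_y = 0,
  so v ∝ (b, λ_1 - a) = (-1, 5.1926); multiply by -1 so the first entry is positive: u = (1, -5.1926).
  ||u|| = √((1)² + (-5.1926)²) = √(27.9629) ≈ 5.288,
  v_1 = u/||u|| ≈ (0.1891, -0.982) (||v_1|| = 1).

λ_1 = 19.1926,  λ_2 = 13.8074;  v_1 ≈ (0.1891, -0.982)


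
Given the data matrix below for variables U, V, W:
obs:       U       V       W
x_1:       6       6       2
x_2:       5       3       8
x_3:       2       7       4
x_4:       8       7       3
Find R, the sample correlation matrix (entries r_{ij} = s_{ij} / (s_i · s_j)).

Step 1 — column means:
  mean(U) = (6 + 5 + 2 + 8) / 4 = 21/4 = 5.25
  mean(V) = (6 + 3 + 7 + 7) / 4 = 23/4 = 5.75
  mean(W) = (2 + 8 + 4 + 3) / 4 = 17/4 = 4.25

Step 2 — sample variances and covariances s[i,j] = (1/(n-1)) · Σ_k (x_{k,i} - mean_i) · (x_{k,j} - mean_j), with n-1 = 3:
  s[U,U] = ((0.75)·(0.75) + (-0.25)·(-0.25) + (-3.25)·(-3.25) + (2.75)·(2.75)) / 3 = 18.75/3 = 6.25
  s[U,V] = ((0.75)·(0.25) + (-0.25)·(-2.75) + (-3.25)·(1.25) + (2.75)·(1.25)) / 3 = 0.25/3 = 0.0833
  s[U,W] = ((0.75)·(-2.25) + (-0.25)·(3.75) + (-3.25)·(-0.25) + (2.75)·(-1.25)) / 3 = -5.25/3 = -1.75
  s[V,V] = ((0.25)·(0.25) + (-2.75)·(-2.75) + (1.25)·(1.25) + (1.25)·(1.25)) / 3 = 10.75/3 = 3.5833
  s[V,W] = ((0.25)·(-2.25) + (-2.75)·(3.75) + (1.25)·(-0.25) + (1.25)·(-1.25)) / 3 = -12.75/3 = -4.25
  s[W,W] = ((-2.25)·(-2.25) + (3.75)·(3.75) + (-0.25)·(-0.25) + (-1.25)·(-1.25)) / 3 = 20.75/3 = 6.9167
  Sample standard deviations s_i = √(s[i,i]):
  s(U) = √(6.25) = 2.5
  s(V) = √(3.5833) = 1.893
  s(W) = √(6.9167) = 2.63

Step 3 — r_{ij} = s_{ij} / (s_i · s_j):
  r[U,U] = 1 (diagonal).
  r[U,V] = 0.0833 / (2.5 · 1.893) = 0.0833 / 4.7324 = 0.0176
  r[U,W] = -1.75 / (2.5 · 2.63) = -1.75 / 6.5749 = -0.2662
  r[V,V] = 1 (diagonal).
  r[V,W] = -4.25 / (1.893 · 2.63) = -4.25 / 4.9784 = -0.8537
  r[W,W] = 1 (diagonal).

R is symmetric with unit diagonal. Assembling:

R = [[1, 0.0176, -0.2662],
 [0.0176, 1, -0.8537],
 [-0.2662, -0.8537, 1]]


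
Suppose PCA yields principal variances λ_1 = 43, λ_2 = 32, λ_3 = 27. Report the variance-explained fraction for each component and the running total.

Step 1 — total variance = trace(Sigma) = Σ λ_i = 43 + 32 + 27 = 102.

Step 2 — fraction explained by component i = λ_i / Σ λ:
  PC1: 43/102 = 0.4216
  PC2: 32/102 = 0.3137
  PC3: 27/102 = 0.2647

Step 3 — cumulative fraction after k components = (λ_1 + ... + λ_k) / Σ λ:
  k = 1: 43/102 = 0.4216
  k = 2: (43 + 32)/102 = 75/102 = 0.7353
  k = 3: (43 + 32 + 27)/102 = 102/102 = 1

Summary (fraction, with percent):

explained: PC1 0.4216 (42.16%), PC2 0.3137 (31.37%), PC3 0.2647 (26.47%);  cumulative: 0.4216, 0.7353, 1


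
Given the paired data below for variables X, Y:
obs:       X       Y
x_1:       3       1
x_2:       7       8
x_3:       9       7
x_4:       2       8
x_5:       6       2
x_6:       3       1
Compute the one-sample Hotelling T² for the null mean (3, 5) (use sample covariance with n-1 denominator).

Step 1 — sample mean vector:
  mean(X) = (3 + 7 + 9 + 2 + 6 + 3) / 6 = 30/6 = 5
  mean(Y) = (1 + 8 + 7 + 8 + 2 + 1) / 6 = 27/6 = 4.5
  x̄ = (5, 4.5),  deviation x̄ - mu_0 = (5, 4.5) - (3, 5) = (2, -0.5).

Step 2 — sample covariance matrix, S[i,j] = (1/(n-1)) · Σ_k (x_{k,i} - mean_i) · (x_{k,j} - mean_j), divisor n-1 = 5:
  S[X,X] = ((-2)·(-2) + (2)·(2) + (4)·(4) + (-3)·(-3) + (1)·(1) + (-2)·(-2)) / 5 = 38/5 = 7.6
  S[X,Y] = ((-2)·(-3.5) + (2)·(3.5) + (4)·(2.5) + (-3)·(3.5) + (1)·(-2.5) + (-2)·(-3.5)) / 5 = 18/5 = 3.6
  S[Y,Y] = ((-3.5)·(-3.5) + (3.5)·(3.5) + (2.5)·(2.5) + (3.5)·(3.5) + (-2.5)·(-2.5) + (-3.5)·(-3.5)) / 5 = 61.5/5 = 12.3
  S = [[7.6, 3.6],
 [3.6, 12.3]].

Step 3 — invert S. det(S) = 7.6·12.3 - (3.6)² = 80.52.
  S^{-1} = (1/det) · [[d, -b], [-b, a]] = [[0.1528, -0.0447],
 [-0.0447, 0.0944]].

Step 4 — quadratic form (x̄ - mu_0)^T · S^{-1} · (x̄ - mu_0):
  S^{-1} · (x̄ - mu_0) = (0.3279, -0.1366),
  (x̄ - mu_0)^T · [...] = (2)·(0.3279) + (-0.5)·(-0.1366) = 0.724.

Step 5 — scale by n: T² = 6 · 0.724 = 4.3443.

T² ≈ 4.3443


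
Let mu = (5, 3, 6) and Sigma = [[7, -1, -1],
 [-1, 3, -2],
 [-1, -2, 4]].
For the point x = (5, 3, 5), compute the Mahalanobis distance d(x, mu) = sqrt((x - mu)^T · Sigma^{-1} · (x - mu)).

Step 1 — centre the observation: (x - mu) = (0, 0, -1).

Step 2 — invert Sigma (cofactor / det for 3×3, or solve directly):
  Sigma^{-1} = [[0.1778, 0.1333, 0.1111],
 [0.1333, 0.6, 0.3333],
 [0.1111, 0.3333, 0.4444]].

Step 3 — form the quadratic (x - mu)^T · Sigma^{-1} · (x - mu):
  Sigma^{-1} · (x - mu) = (-0.1111, -0.3333, -0.4444).
  (x - mu)^T · [Sigma^{-1} · (x - mu)] = (0)·(-0.1111) + (0)·(-0.3333) + (-1)·(-0.4444) = 0.4444.

Step 4 — take square root: d = √(0.4444) ≈ 0.6667.

d(x, mu) = √(0.4444) ≈ 0.6667


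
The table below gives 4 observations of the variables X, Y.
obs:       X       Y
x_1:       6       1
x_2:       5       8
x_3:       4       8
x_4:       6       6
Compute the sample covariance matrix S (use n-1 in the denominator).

Step 1 — column means:
  mean(X) = (6 + 5 + 4 + 6) / 4 = 21/4 = 5.25
  mean(Y) = (1 + 8 + 8 + 6) / 4 = 23/4 = 5.75

Step 2 — sample covariance S[i,j] = (1/(n-1)) · Σ_k (x_{k,i} - mean_i) · (x_{k,j} - mean_j), with n-1 = 3.
  S[X,X] = ((0.75)·(0.75) + (-0.25)·(-0.25) + (-1.25)·(-1.25) + (0.75)·(0.75)) / 3 = 2.75/3 = 0.9167
  S[X,Y] = ((0.75)·(-4.75) + (-0.25)·(2.25) + (-1.25)·(2.25) + (0.75)·(0.25)) / 3 = -6.75/3 = -2.25
  S[Y,Y] = ((-4.75)·(-4.75) + (2.25)·(2.25) + (2.25)·(2.25) + (0.25)·(0.25)) / 3 = 32.75/3 = 10.9167

S is symmetric (S[j,i] = S[i,j]). Assembling:

S = [[0.9167, -2.25],
 [-2.25, 10.9167]]


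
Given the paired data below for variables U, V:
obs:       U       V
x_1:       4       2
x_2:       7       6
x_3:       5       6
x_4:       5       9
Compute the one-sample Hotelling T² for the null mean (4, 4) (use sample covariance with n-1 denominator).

Step 1 — sample mean vector:
  mean(U) = (4 + 7 + 5 + 5) / 4 = 21/4 = 5.25
  mean(V) = (2 + 6 + 6 + 9) / 4 = 23/4 = 5.75
  x̄ = (5.25, 5.75),  deviation x̄ - mu_0 = (5.25, 5.75) - (4, 4) = (1.25, 1.75).

Step 2 — sample covariance matrix, S[i,j] = (1/(n-1)) · Σ_k (x_{k,i} - mean_i) · (x_{k,j} - mean_j), divisor n-1 = 3:
  S[U,U] = ((-1.25)·(-1.25) + (1.75)·(1.75) + (-0.25)·(-0.25) + (-0.25)·(-0.25)) / 3 = 4.75/3 = 1.5833
  S[U,V] = ((-1.25)·(-3.75) + (1.75)·(0.25) + (-0.25)·(0.25) + (-0.25)·(3.25)) / 3 = 4.25/3 = 1.4167
  S[V,V] = ((-3.75)·(-3.75) + (0.25)·(0.25) + (0.25)·(0.25) + (3.25)·(3.25)) / 3 = 24.75/3 = 8.25
  S = [[1.5833, 1.4167],
 [1.4167, 8.25]].

Step 3 — invert S. det(S) = 1.5833·8.25 - (1.4167)² = 11.0556.
  S^{-1} = (1/det) · [[d, -b], [-b, a]] = [[0.7462, -0.1281],
 [-0.1281, 0.1432]].

Step 4 — quadratic form (x̄ - mu_0)^T · S^{-1} · (x̄ - mu_0):
  S^{-1} · (x̄ - mu_0) = (0.7085, 0.0905),
  (x̄ - mu_0)^T · [...] = (1.25)·(0.7085) + (1.75)·(0.0905) = 1.044.

Step 5 — scale by n: T² = 4 · 1.044 = 4.1759.

T² ≈ 4.1759


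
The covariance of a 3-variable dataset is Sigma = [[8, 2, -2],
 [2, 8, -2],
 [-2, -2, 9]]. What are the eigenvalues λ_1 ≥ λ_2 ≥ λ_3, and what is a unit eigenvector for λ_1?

Step 1 — characteristic polynomial p(λ) = det(λI - Sigma) = λ³ - tr·λ² + c_1·λ - det, where tr = trace, c_1 = sum of the principal 2×2 minors, det = det(Sigma):
  tr = 8 + 8 + 9 = 25,
  c_1 = (8·8 - (2)²) + (8·9 - (-2)²) + (8·9 - (-2)²) = 60 + 68 + 68 = 196,
  det = 8·(8·9 - (-2)²) - (2)·((2)·9 - (-2)·(-2)) + (-2)·((2)·(-2) - 8·(-2)) = 8·(68) - (2)·(14) + (-2)·(12) = 492.
  So p(λ) = λ³ - 25λ² + 196λ - 492.
Step 2 — look for an integer root (rational root theorem: any rational root is an integer divisor of 492). Testing λ = 6:
  p(6) = 216 - 900 + 1176 - 492 = 0  ✓
  Dividing out (λ - 6): p(λ) = (λ - 6)(λ² - 19λ + 82).
Step 3 — remaining eigenvalues from the quadratic λ² - 19λ + 82 = 0:
  Δ = 19² - 4·82 = 361 - 328 = 33,  λ = (19 ± √33)/2 = (19 ± 5.7446)/2 ≈ 12.3723 or 6.6277.
  Sorted: λ_1 = 12.3723,  λ_2 = 6.6277,  λ_3 = 6  (check: sum = 25 = tr ✓).

Step 4 — unit eigenvector for λ_1 ≈ 12.3723: v spans the null space of (Sigma - λ_1 I), whose rows are
  r_1 = (-4.3723, 2, -2),  r_2 = (2, -4.3723, -2),  r_3 = (-2, -2, -3.3723).
  v is orthogonal to every row, so take v ∝ r_1 × r_2 = ((2)·(-2) - (-2)·(-4.3723), (-2)·(2) - (-4.3723)·(-2), (-4.3723)·(-4.3723) - (2)·(2)) ≈ (-12.7446, -12.7446, 15.1168).
  Rescale (multiply by -1 so the first nonzero entry is positive): u = (12.7446, 12.7446, -15.1168).
  ||u|| = √((12.7446)² + (12.7446)² + (-15.1168)²) = √(553.3667) ≈ 23.5237,  v_1 = u/||u|| ≈ (0.5418, 0.5418, -0.6426) (||v_1|| = 1).

λ_1 = 12.3723,  λ_2 = 6.6277,  λ_3 = 6;  v_1 ≈ (0.5418, 0.5418, -0.6426)


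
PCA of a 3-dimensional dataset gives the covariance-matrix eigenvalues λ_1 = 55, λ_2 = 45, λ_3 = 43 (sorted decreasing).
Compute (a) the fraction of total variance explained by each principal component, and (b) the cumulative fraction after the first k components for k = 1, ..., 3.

Step 1 — total variance = trace(Sigma) = Σ λ_i = 55 + 45 + 43 = 143.

Step 2 — fraction explained by component i = λ_i / Σ λ:
  PC1: 55/143 = 0.3846
  PC2: 45/143 = 0.3147
  PC3: 43/143 = 0.3007

Step 3 — cumulative fraction after k components = (λ_1 + ... + λ_k) / Σ λ:
  k = 1: 55/143 = 0.3846
  k = 2: (55 + 45)/143 = 100/143 = 0.6993
  k = 3: (55 + 45 + 43)/143 = 143/143 = 1

Summary (fraction, with percent):

explained: PC1 0.3846 (38.46%), PC2 0.3147 (31.47%), PC3 0.3007 (30.07%);  cumulative: 0.3846, 0.6993, 1


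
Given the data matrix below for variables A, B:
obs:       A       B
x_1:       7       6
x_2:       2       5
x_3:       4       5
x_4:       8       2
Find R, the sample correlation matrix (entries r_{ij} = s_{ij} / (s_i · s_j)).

Step 1 — column means:
  mean(A) = (7 + 2 + 4 + 8) / 4 = 21/4 = 5.25
  mean(B) = (6 + 5 + 5 + 2) / 4 = 18/4 = 4.5

Step 2 — sample variances and covariances s[i,j] = (1/(n-1)) · Σ_k (x_{k,i} - mean_i) · (x_{k,j} - mean_j), with n-1 = 3:
  s[A,A] = ((1.75)·(1.75) + (-3.25)·(-3.25) + (-1.25)·(-1.25) + (2.75)·(2.75)) / 3 = 22.75/3 = 7.5833
  s[A,B] = ((1.75)·(1.5) + (-3.25)·(0.5) + (-1.25)·(0.5) + (2.75)·(-2.5)) / 3 = -6.5/3 = -2.1667
  s[B,B] = ((1.5)·(1.5) + (0.5)·(0.5) + (0.5)·(0.5) + (-2.5)·(-2.5)) / 3 = 9/3 = 3
  Sample standard deviations s_i = √(s[i,i]):
  s(A) = √(7.5833) = 2.7538
  s(B) = √(3) = 1.7321

Step 3 — r_{ij} = s_{ij} / (s_i · s_j):
  r[A,A] = 1 (diagonal).
  r[A,B] = -2.1667 / (2.7538 · 1.7321) = -2.1667 / 4.7697 = -0.4543
  r[B,B] = 1 (diagonal).

R is symmetric with unit diagonal. Assembling:

R = [[1, -0.4543],
 [-0.4543, 1]]


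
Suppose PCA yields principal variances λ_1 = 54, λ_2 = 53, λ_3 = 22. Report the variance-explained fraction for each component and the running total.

Step 1 — total variance = trace(Sigma) = Σ λ_i = 54 + 53 + 22 = 129.

Step 2 — fraction explained by component i = λ_i / Σ λ:
  PC1: 54/129 = 0.4186
  PC2: 53/129 = 0.4109
  PC3: 22/129 = 0.1705

Step 3 — cumulative fraction after k components = (λ_1 + ... + λ_k) / Σ λ:
  k = 1: 54/129 = 0.4186
  k = 2: (54 + 53)/129 = 107/129 = 0.8295
  k = 3: (54 + 53 + 22)/129 = 129/129 = 1

Summary (fraction, with percent):

explained: PC1 0.4186 (41.86%), PC2 0.4109 (41.09%), PC3 0.1705 (17.05%);  cumulative: 0.4186, 0.8295, 1


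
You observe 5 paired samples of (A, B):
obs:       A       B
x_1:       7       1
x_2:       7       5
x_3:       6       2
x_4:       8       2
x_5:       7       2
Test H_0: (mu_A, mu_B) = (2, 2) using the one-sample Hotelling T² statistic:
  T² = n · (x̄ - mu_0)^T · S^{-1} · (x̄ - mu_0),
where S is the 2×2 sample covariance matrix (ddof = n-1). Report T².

Step 1 — sample mean vector:
  mean(A) = (7 + 7 + 6 + 8 + 7) / 5 = 35/5 = 7
  mean(B) = (1 + 5 + 2 + 2 + 2) / 5 = 12/5 = 2.4
  x̄ = (7, 2.4),  deviation x̄ - mu_0 = (7, 2.4) - (2, 2) = (5, 0.4).

Step 2 — sample covariance matrix, S[i,j] = (1/(n-1)) · Σ_k (x_{k,i} - mean_i) · (x_{k,j} - mean_j), divisor n-1 = 4:
  S[A,A] = ((0)·(0) + (0)·(0) + (-1)·(-1) + (1)·(1) + (0)·(0)) / 4 = 2/4 = 0.5
  S[A,B] = ((0)·(-1.4) + (0)·(2.6) + (-1)·(-0.4) + (1)·(-0.4) + (0)·(-0.4)) / 4 = 0/4 = 0
  S[B,B] = ((-1.4)·(-1.4) + (2.6)·(2.6) + (-0.4)·(-0.4) + (-0.4)·(-0.4) + (-0.4)·(-0.4)) / 4 = 9.2/4 = 2.3
  S = [[0.5, 0],
 [0, 2.3]].

Step 3 — invert S. det(S) = 0.5·2.3 - (0)² = 1.15.
  S^{-1} = (1/det) · [[d, -b], [-b, a]] = [[2, 0],
 [0, 0.4348]].

Step 4 — quadratic form (x̄ - mu_0)^T · S^{-1} · (x̄ - mu_0):
  S^{-1} · (x̄ - mu_0) = (10, 0.1739),
  (x̄ - mu_0)^T · [...] = (5)·(10) + (0.4)·(0.1739) = 50.0696.

Step 5 — scale by n: T² = 5 · 50.0696 = 250.3478.

T² ≈ 250.3478


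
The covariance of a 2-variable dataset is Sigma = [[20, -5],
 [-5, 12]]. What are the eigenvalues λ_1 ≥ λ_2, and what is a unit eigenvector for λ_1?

Step 1 — characteristic polynomial of 2×2 Sigma:
  det(Sigma - λI) = λ² - trace · λ + det = 0.
  trace = 20 + 12 = 32, det = 20·12 - (-5)² = 215.
Step 2 — discriminant:
  Δ = trace² - 4·det = 1024 - 860 = 164.
Step 3 — eigenvalues:
  λ = (trace ± √Δ)/2 = (32 ± 12.8062)/2,
  λ_1 = 22.4031,  λ_2 = 9.5969.

Step 4 — unit eigenvector for λ_1: solve (Sigma - λ_1 I)v = 0. First row:
  (20 - 22.4031)·v_x + (-5)·v_y = 0, i.e. (-2.4031)·v_x + (-5)·v_y = 0,
  so v ∝ (b, λ_1 - a) = (-5, 2.4031); multiply by -1 so the first entry is positive: u = (5, -2.4031).
  ||u|| = √((5)² + (-2.4031)²) = √(30.775) ≈ 5.5475,
  v_1 = u/||u|| ≈ (0.9013, -0.4332) (||v_1|| = 1).

λ_1 = 22.4031,  λ_2 = 9.5969;  v_1 ≈ (0.9013, -0.4332)


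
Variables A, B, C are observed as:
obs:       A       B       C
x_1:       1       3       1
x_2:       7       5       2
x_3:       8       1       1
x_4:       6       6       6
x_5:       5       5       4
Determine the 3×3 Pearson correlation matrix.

Step 1 — column means:
  mean(A) = (1 + 7 + 8 + 6 + 5) / 5 = 27/5 = 5.4
  mean(B) = (3 + 5 + 1 + 6 + 5) / 5 = 20/5 = 4
  mean(C) = (1 + 2 + 1 + 6 + 4) / 5 = 14/5 = 2.8

Step 2 — sample variances and covariances s[i,j] = (1/(n-1)) · Σ_k (x_{k,i} - mean_i) · (x_{k,j} - mean_j), with n-1 = 4:
  s[A,A] = ((-4.4)·(-4.4) + (1.6)·(1.6) + (2.6)·(2.6) + (0.6)·(0.6) + (-0.4)·(-0.4)) / 4 = 29.2/4 = 7.3
  s[A,B] = ((-4.4)·(-1) + (1.6)·(1) + (2.6)·(-3) + (0.6)·(2) + (-0.4)·(1)) / 4 = -1/4 = -0.25
  s[A,C] = ((-4.4)·(-1.8) + (1.6)·(-0.8) + (2.6)·(-1.8) + (0.6)·(3.2) + (-0.4)·(1.2)) / 4 = 3.4/4 = 0.85
  s[B,B] = ((-1)·(-1) + (1)·(1) + (-3)·(-3) + (2)·(2) + (1)·(1)) / 4 = 16/4 = 4
  s[B,C] = ((-1)·(-1.8) + (1)·(-0.8) + (-3)·(-1.8) + (2)·(3.2) + (1)·(1.2)) / 4 = 14/4 = 3.5
  s[C,C] = ((-1.8)·(-1.8) + (-0.8)·(-0.8) + (-1.8)·(-1.8) + (3.2)·(3.2) + (1.2)·(1.2)) / 4 = 18.8/4 = 4.7
  Sample standard deviations s_i = √(s[i,i]):
  s(A) = √(7.3) = 2.7019
  s(B) = √(4) = 2
  s(C) = √(4.7) = 2.1679

Step 3 — r_{ij} = s_{ij} / (s_i · s_j):
  r[A,A] = 1 (diagonal).
  r[A,B] = -0.25 / (2.7019 · 2) = -0.25 / 5.4037 = -0.0463
  r[A,C] = 0.85 / (2.7019 · 2.1679) = 0.85 / 5.8575 = 0.1451
  r[B,B] = 1 (diagonal).
  r[B,C] = 3.5 / (2 · 2.1679) = 3.5 / 4.3359 = 0.8072
  r[C,C] = 1 (diagonal).

R is symmetric with unit diagonal. Assembling:

R = [[1, -0.0463, 0.1451],
 [-0.0463, 1, 0.8072],
 [0.1451, 0.8072, 1]]


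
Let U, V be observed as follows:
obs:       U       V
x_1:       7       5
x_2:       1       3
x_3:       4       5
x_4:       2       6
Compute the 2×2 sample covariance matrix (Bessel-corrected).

Step 1 — column means:
  mean(U) = (7 + 1 + 4 + 2) / 4 = 14/4 = 3.5
  mean(V) = (5 + 3 + 5 + 6) / 4 = 19/4 = 4.75

Step 2 — sample covariance S[i,j] = (1/(n-1)) · Σ_k (x_{k,i} - mean_i) · (x_{k,j} - mean_j), with n-1 = 3.
  S[U,U] = ((3.5)·(3.5) + (-2.5)·(-2.5) + (0.5)·(0.5) + (-1.5)·(-1.5)) / 3 = 21/3 = 7
  S[U,V] = ((3.5)·(0.25) + (-2.5)·(-1.75) + (0.5)·(0.25) + (-1.5)·(1.25)) / 3 = 3.5/3 = 1.1667
  S[V,V] = ((0.25)·(0.25) + (-1.75)·(-1.75) + (0.25)·(0.25) + (1.25)·(1.25)) / 3 = 4.75/3 = 1.5833

S is symmetric (S[j,i] = S[i,j]). Assembling:

S = [[7, 1.1667],
 [1.1667, 1.5833]]


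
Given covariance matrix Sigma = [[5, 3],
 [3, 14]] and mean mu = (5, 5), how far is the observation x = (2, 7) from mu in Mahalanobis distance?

Step 1 — centre the observation: (x - mu) = (-3, 2).

Step 2 — invert Sigma. det(Sigma) = 5·14 - (3)² = 61.
  Sigma^{-1} = (1/det) · [[d, -b], [-b, a]] = [[0.2295, -0.0492],
 [-0.0492, 0.082]].

Step 3 — form the quadratic (x - mu)^T · Sigma^{-1} · (x - mu):
  Sigma^{-1} · (x - mu) = (-0.7869, 0.3115).
  (x - mu)^T · [Sigma^{-1} · (x - mu)] = (-3)·(-0.7869) + (2)·(0.3115) = 2.9836.

Step 4 — take square root: d = √(2.9836) ≈ 1.7273.

d(x, mu) = √(2.9836) ≈ 1.7273


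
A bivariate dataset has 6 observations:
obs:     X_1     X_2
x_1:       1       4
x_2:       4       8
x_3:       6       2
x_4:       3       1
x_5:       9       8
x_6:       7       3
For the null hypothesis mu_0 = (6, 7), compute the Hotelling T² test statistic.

Step 1 — sample mean vector:
  mean(X_1) = (1 + 4 + 6 + 3 + 9 + 7) / 6 = 30/6 = 5
  mean(X_2) = (4 + 8 + 2 + 1 + 8 + 3) / 6 = 26/6 = 4.3333
  x̄ = (5, 4.3333),  deviation x̄ - mu_0 = (5, 4.3333) - (6, 7) = (-1, -2.6667).

Step 2 — sample covariance matrix, S[i,j] = (1/(n-1)) · Σ_k (x_{k,i} - mean_i) · (x_{k,j} - mean_j), divisor n-1 = 5:
  S[X_1,X_1] = ((-4)·(-4) + (-1)·(-1) + (1)·(1) + (-2)·(-2) + (4)·(4) + (2)·(2)) / 5 = 42/5 = 8.4
  S[X_1,X_2] = ((-4)·(-0.3333) + (-1)·(3.6667) + (1)·(-2.3333) + (-2)·(-3.3333) + (4)·(3.6667) + (2)·(-1.3333)) / 5 = 14/5 = 2.8
  S[X_2,X_2] = ((-0.3333)·(-0.3333) + (3.6667)·(3.6667) + (-2.3333)·(-2.3333) + (-3.3333)·(-3.3333) + (3.6667)·(3.6667) + (-1.3333)·(-1.3333)) / 5 = 45.3333/5 = 9.0667
  S = [[8.4, 2.8],
 [2.8, 9.0667]].

Step 3 — invert S. det(S) = 8.4·9.0667 - (2.8)² = 68.32.
  S^{-1} = (1/det) · [[d, -b], [-b, a]] = [[0.1327, -0.041],
 [-0.041, 0.123]].

Step 4 — quadratic form (x̄ - mu_0)^T · S^{-1} · (x̄ - mu_0):
  S^{-1} · (x̄ - mu_0) = (-0.0234, -0.2869),
  (x̄ - mu_0)^T · [...] = (-1)·(-0.0234) + (-2.6667)·(-0.2869) = 0.7884.

Step 5 — scale by n: T² = 6 · 0.7884 = 4.7307.

T² ≈ 4.7307


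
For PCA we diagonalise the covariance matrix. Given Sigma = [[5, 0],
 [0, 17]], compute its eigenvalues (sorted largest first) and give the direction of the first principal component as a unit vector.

Step 1 — characteristic polynomial of 2×2 Sigma:
  det(Sigma - λI) = λ² - trace · λ + det = 0.
  trace = 5 + 17 = 22, det = 5·17 - (0)² = 85.
Step 2 — discriminant:
  Δ = trace² - 4·det = 484 - 340 = 144.
Step 3 — eigenvalues:
  λ = (trace ± √Δ)/2 = (22 ± 12)/2,
  λ_1 = 17,  λ_2 = 5.

Step 4 — unit eigenvector for λ_1: Sigma is diagonal, so its eigenvectors are the coordinate axes. λ_1 = 17 is the diagonal entry on the second coordinate axis, hence
  v_1 = (0, 1) (||v_1|| = 1).

λ_1 = 17,  λ_2 = 5;  v_1 ≈ (0, 1)


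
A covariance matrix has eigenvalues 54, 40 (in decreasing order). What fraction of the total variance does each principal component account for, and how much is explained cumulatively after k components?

Step 1 — total variance = trace(Sigma) = Σ λ_i = 54 + 40 = 94.

Step 2 — fraction explained by component i = λ_i / Σ λ:
  PC1: 54/94 = 0.5745
  PC2: 40/94 = 0.4255

Step 3 — cumulative fraction after k components = (λ_1 + ... + λ_k) / Σ λ:
  k = 1: 54/94 = 0.5745
  k = 2: (54 + 40)/94 = 94/94 = 1

Summary (fraction, with percent):

explained: PC1 0.5745 (57.45%), PC2 0.4255 (42.55%);  cumulative: 0.5745, 1


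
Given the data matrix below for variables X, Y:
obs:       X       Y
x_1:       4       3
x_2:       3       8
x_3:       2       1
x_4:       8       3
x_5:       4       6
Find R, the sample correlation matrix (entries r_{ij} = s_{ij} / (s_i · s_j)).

Step 1 — column means:
  mean(X) = (4 + 3 + 2 + 8 + 4) / 5 = 21/5 = 4.2
  mean(Y) = (3 + 8 + 1 + 3 + 6) / 5 = 21/5 = 4.2

Step 2 — sample variances and covariances s[i,j] = (1/(n-1)) · Σ_k (x_{k,i} - mean_i) · (x_{k,j} - mean_j), with n-1 = 4:
  s[X,X] = ((-0.2)·(-0.2) + (-1.2)·(-1.2) + (-2.2)·(-2.2) + (3.8)·(3.8) + (-0.2)·(-0.2)) / 4 = 20.8/4 = 5.2
  s[X,Y] = ((-0.2)·(-1.2) + (-1.2)·(3.8) + (-2.2)·(-3.2) + (3.8)·(-1.2) + (-0.2)·(1.8)) / 4 = -2.2/4 = -0.55
  s[Y,Y] = ((-1.2)·(-1.2) + (3.8)·(3.8) + (-3.2)·(-3.2) + (-1.2)·(-1.2) + (1.8)·(1.8)) / 4 = 30.8/4 = 7.7
  Sample standard deviations s_i = √(s[i,i]):
  s(X) = √(5.2) = 2.2804
  s(Y) = √(7.7) = 2.7749

Step 3 — r_{ij} = s_{ij} / (s_i · s_j):
  r[X,X] = 1 (diagonal).
  r[X,Y] = -0.55 / (2.2804 · 2.7749) = -0.55 / 6.3277 = -0.0869
  r[Y,Y] = 1 (diagonal).

R is symmetric with unit diagonal. Assembling:

R = [[1, -0.0869],
 [-0.0869, 1]]


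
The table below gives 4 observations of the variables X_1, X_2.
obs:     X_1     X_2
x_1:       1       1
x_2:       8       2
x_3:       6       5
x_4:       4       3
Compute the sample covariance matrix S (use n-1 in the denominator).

Step 1 — column means:
  mean(X_1) = (1 + 8 + 6 + 4) / 4 = 19/4 = 4.75
  mean(X_2) = (1 + 2 + 5 + 3) / 4 = 11/4 = 2.75

Step 2 — sample covariance S[i,j] = (1/(n-1)) · Σ_k (x_{k,i} - mean_i) · (x_{k,j} - mean_j), with n-1 = 3.
  S[X_1,X_1] = ((-3.75)·(-3.75) + (3.25)·(3.25) + (1.25)·(1.25) + (-0.75)·(-0.75)) / 3 = 26.75/3 = 8.9167
  S[X_1,X_2] = ((-3.75)·(-1.75) + (3.25)·(-0.75) + (1.25)·(2.25) + (-0.75)·(0.25)) / 3 = 6.75/3 = 2.25
  S[X_2,X_2] = ((-1.75)·(-1.75) + (-0.75)·(-0.75) + (2.25)·(2.25) + (0.25)·(0.25)) / 3 = 8.75/3 = 2.9167

S is symmetric (S[j,i] = S[i,j]). Assembling:

S = [[8.9167, 2.25],
 [2.25, 2.9167]]


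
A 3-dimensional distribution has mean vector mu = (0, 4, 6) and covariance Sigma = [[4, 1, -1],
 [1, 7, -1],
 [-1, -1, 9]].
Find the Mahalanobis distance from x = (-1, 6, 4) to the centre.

Step 1 — centre the observation: (x - mu) = (-1, 2, -2).

Step 2 — invert Sigma (cofactor / det for 3×3, or solve directly):
  Sigma^{-1} = [[0.265, -0.0342, 0.0256],
 [-0.0342, 0.1496, 0.0128],
 [0.0256, 0.0128, 0.1154]].

Step 3 — form the quadratic (x - mu)^T · Sigma^{-1} · (x - mu):
  Sigma^{-1} · (x - mu) = (-0.3846, 0.3077, -0.2308).
  (x - mu)^T · [Sigma^{-1} · (x - mu)] = (-1)·(-0.3846) + (2)·(0.3077) + (-2)·(-0.2308) = 1.4615.

Step 4 — take square root: d = √(1.4615) ≈ 1.2089.

d(x, mu) = √(1.4615) ≈ 1.2089


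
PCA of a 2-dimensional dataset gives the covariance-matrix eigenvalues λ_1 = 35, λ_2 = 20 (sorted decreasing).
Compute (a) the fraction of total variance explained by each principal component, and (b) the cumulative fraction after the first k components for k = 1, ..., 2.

Step 1 — total variance = trace(Sigma) = Σ λ_i = 35 + 20 = 55.

Step 2 — fraction explained by component i = λ_i / Σ λ:
  PC1: 35/55 = 0.6364
  PC2: 20/55 = 0.3636

Step 3 — cumulative fraction after k components = (λ_1 + ... + λ_k) / Σ λ:
  k = 1: 35/55 = 0.6364
  k = 2: (35 + 20)/55 = 55/55 = 1

Summary (fraction, with percent):

explained: PC1 0.6364 (63.64%), PC2 0.3636 (36.36%);  cumulative: 0.6364, 1


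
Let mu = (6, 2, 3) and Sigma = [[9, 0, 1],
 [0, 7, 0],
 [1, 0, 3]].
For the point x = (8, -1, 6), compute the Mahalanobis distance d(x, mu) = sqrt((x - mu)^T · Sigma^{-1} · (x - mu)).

Step 1 — centre the observation: (x - mu) = (2, -3, 3).

Step 2 — invert Sigma (cofactor / det for 3×3, or solve directly):
  Sigma^{-1} = [[0.1154, 0, -0.0385],
 [0, 0.1429, 0],
 [-0.0385, 0, 0.3462]].

Step 3 — form the quadratic (x - mu)^T · Sigma^{-1} · (x - mu):
  Sigma^{-1} · (x - mu) = (0.1154, -0.4286, 0.9615).
  (x - mu)^T · [Sigma^{-1} · (x - mu)] = (2)·(0.1154) + (-3)·(-0.4286) + (3)·(0.9615) = 4.4011.

Step 4 — take square root: d = √(4.4011) ≈ 2.0979.

d(x, mu) = √(4.4011) ≈ 2.0979


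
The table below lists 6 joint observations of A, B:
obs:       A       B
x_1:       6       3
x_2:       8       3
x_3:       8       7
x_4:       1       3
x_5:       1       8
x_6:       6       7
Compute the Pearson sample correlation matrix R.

Step 1 — column means:
  mean(A) = (6 + 8 + 8 + 1 + 1 + 6) / 6 = 30/6 = 5
  mean(B) = (3 + 3 + 7 + 3 + 8 + 7) / 6 = 31/6 = 5.1667

Step 2 — sample variances and covariances s[i,j] = (1/(n-1)) · Σ_k (x_{k,i} - mean_i) · (x_{k,j} - mean_j), with n-1 = 5:
  s[A,A] = ((1)·(1) + (3)·(3) + (3)·(3) + (-4)·(-4) + (-4)·(-4) + (1)·(1)) / 5 = 52/5 = 10.4
  s[A,B] = ((1)·(-2.1667) + (3)·(-2.1667) + (3)·(1.8333) + (-4)·(-2.1667) + (-4)·(2.8333) + (1)·(1.8333)) / 5 = -4/5 = -0.8
  s[B,B] = ((-2.1667)·(-2.1667) + (-2.1667)·(-2.1667) + (1.8333)·(1.8333) + (-2.1667)·(-2.1667) + (2.8333)·(2.8333) + (1.8333)·(1.8333)) / 5 = 28.8333/5 = 5.7667
  Sample standard deviations s_i = √(s[i,i]):
  s(A) = √(10.4) = 3.2249
  s(B) = √(5.7667) = 2.4014

Step 3 — r_{ij} = s_{ij} / (s_i · s_j):
  r[A,A] = 1 (diagonal).
  r[A,B] = -0.8 / (3.2249 · 2.4014) = -0.8 / 7.7442 = -0.1033
  r[B,B] = 1 (diagonal).

R is symmetric with unit diagonal. Assembling:

R = [[1, -0.1033],
 [-0.1033, 1]]


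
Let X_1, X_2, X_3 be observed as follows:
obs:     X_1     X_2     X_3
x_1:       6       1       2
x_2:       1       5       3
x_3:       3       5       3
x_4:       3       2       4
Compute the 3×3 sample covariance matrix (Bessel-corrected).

Step 1 — column means:
  mean(X_1) = (6 + 1 + 3 + 3) / 4 = 13/4 = 3.25
  mean(X_2) = (1 + 5 + 5 + 2) / 4 = 13/4 = 3.25
  mean(X_3) = (2 + 3 + 3 + 4) / 4 = 12/4 = 3

Step 2 — sample covariance S[i,j] = (1/(n-1)) · Σ_k (x_{k,i} - mean_i) · (x_{k,j} - mean_j), with n-1 = 3.
  S[X_1,X_1] = ((2.75)·(2.75) + (-2.25)·(-2.25) + (-0.25)·(-0.25) + (-0.25)·(-0.25)) / 3 = 12.75/3 = 4.25
  S[X_1,X_2] = ((2.75)·(-2.25) + (-2.25)·(1.75) + (-0.25)·(1.75) + (-0.25)·(-1.25)) / 3 = -10.25/3 = -3.4167
  S[X_1,X_3] = ((2.75)·(-1) + (-2.25)·(0) + (-0.25)·(0) + (-0.25)·(1)) / 3 = -3/3 = -1
  S[X_2,X_2] = ((-2.25)·(-2.25) + (1.75)·(1.75) + (1.75)·(1.75) + (-1.25)·(-1.25)) / 3 = 12.75/3 = 4.25
  S[X_2,X_3] = ((-2.25)·(-1) + (1.75)·(0) + (1.75)·(0) + (-1.25)·(1)) / 3 = 1/3 = 0.3333
  S[X_3,X_3] = ((-1)·(-1) + (0)·(0) + (0)·(0) + (1)·(1)) / 3 = 2/3 = 0.6667

S is symmetric (S[j,i] = S[i,j]). Assembling:

S = [[4.25, -3.4167, -1],
 [-3.4167, 4.25, 0.3333],
 [-1, 0.3333, 0.6667]]


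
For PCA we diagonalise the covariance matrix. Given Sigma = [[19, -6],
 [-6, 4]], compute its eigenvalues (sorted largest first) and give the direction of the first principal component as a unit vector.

Step 1 — characteristic polynomial of 2×2 Sigma:
  det(Sigma - λI) = λ² - trace · λ + det = 0.
  trace = 19 + 4 = 23, det = 19·4 - (-6)² = 40.
Step 2 — discriminant:
  Δ = trace² - 4·det = 529 - 160 = 369.
Step 3 — eigenvalues:
  λ = (trace ± √Δ)/2 = (23 ± 19.2094)/2,
  λ_1 = 21.1047,  λ_2 = 1.8953.

Step 4 — unit eigenvector for λ_1: solve (Sigma - λ_1 I)v = 0. First row:
  (19 - 21.1047)·v_x + (-6)·v_y = 0, i.e. (-2.1047)·v_x + (-6)·v_y = 0,
  so v ∝ (b, λ_1 - a) = (-6, 2.1047); multiply by -1 so the first entry is positive: u = (6, -2.1047).
  ||u|| = √((6)² + (-2.1047)²) = √(40.4297) ≈ 6.3584,
  v_1 = u/||u|| ≈ (0.9436, -0.331) (||v_1|| = 1).

λ_1 = 21.1047,  λ_2 = 1.8953;  v_1 ≈ (0.9436, -0.331)


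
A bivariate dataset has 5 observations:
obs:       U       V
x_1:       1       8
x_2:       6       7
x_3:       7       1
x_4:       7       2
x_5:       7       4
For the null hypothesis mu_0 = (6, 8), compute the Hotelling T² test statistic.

Step 1 — sample mean vector:
  mean(U) = (1 + 6 + 7 + 7 + 7) / 5 = 28/5 = 5.6
  mean(V) = (8 + 7 + 1 + 2 + 4) / 5 = 22/5 = 4.4
  x̄ = (5.6, 4.4),  deviation x̄ - mu_0 = (5.6, 4.4) - (6, 8) = (-0.4, -3.6).

Step 2 — sample covariance matrix, S[i,j] = (1/(n-1)) · Σ_k (x_{k,i} - mean_i) · (x_{k,j} - mean_j), divisor n-1 = 4:
  S[U,U] = ((-4.6)·(-4.6) + (0.4)·(0.4) + (1.4)·(1.4) + (1.4)·(1.4) + (1.4)·(1.4)) / 4 = 27.2/4 = 6.8
  S[U,V] = ((-4.6)·(3.6) + (0.4)·(2.6) + (1.4)·(-3.4) + (1.4)·(-2.4) + (1.4)·(-0.4)) / 4 = -24.2/4 = -6.05
  S[V,V] = ((3.6)·(3.6) + (2.6)·(2.6) + (-3.4)·(-3.4) + (-2.4)·(-2.4) + (-0.4)·(-0.4)) / 4 = 37.2/4 = 9.3
  S = [[6.8, -6.05],
 [-6.05, 9.3]].

Step 3 — invert S. det(S) = 6.8·9.3 - (-6.05)² = 26.6375.
  S^{-1} = (1/det) · [[d, -b], [-b, a]] = [[0.3491, 0.2271],
 [0.2271, 0.2553]].

Step 4 — quadratic form (x̄ - mu_0)^T · S^{-1} · (x̄ - mu_0):
  S^{-1} · (x̄ - mu_0) = (-0.9573, -1.0099),
  (x̄ - mu_0)^T · [...] = (-0.4)·(-0.9573) + (-3.6)·(-1.0099) = 4.0184.

Step 5 — scale by n: T² = 5 · 4.0184 = 20.092.

T² ≈ 20.092
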